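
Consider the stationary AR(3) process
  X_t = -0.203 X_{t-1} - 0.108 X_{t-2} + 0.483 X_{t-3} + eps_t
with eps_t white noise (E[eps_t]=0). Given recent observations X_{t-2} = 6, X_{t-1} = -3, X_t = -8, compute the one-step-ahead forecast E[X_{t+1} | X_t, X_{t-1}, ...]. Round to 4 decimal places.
E[X_{t+1} \mid \mathcal F_t] = 4.8460

For an AR(p) model X_t = c + sum_i phi_i X_{t-i} + eps_t, the
one-step-ahead conditional mean is
  E[X_{t+1} | X_t, ...] = c + sum_i phi_i X_{t+1-i}.
Substitute known values:
  E[X_{t+1} | ...] = (-0.203) * (-8) + (-0.108) * (-3) + (0.483) * (6)
                   = 4.8460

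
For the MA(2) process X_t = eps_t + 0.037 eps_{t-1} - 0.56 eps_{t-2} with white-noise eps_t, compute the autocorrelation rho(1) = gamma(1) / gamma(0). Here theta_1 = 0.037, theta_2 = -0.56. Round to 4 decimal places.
\rho(1) = 0.0124

For an MA(q) process with theta_0 = 1, the autocovariance is
  gamma(k) = sigma^2 * sum_{i=0..q-k} theta_i * theta_{i+k},
and rho(k) = gamma(k) / gamma(0). Sigma^2 cancels.
  numerator   = (1)*(0.037) + (0.037)*(-0.56) = 0.01628.
  denominator = (1)^2 + (0.037)^2 + (-0.56)^2 = 1.314969.
  rho(1) = 0.01628 / 1.314969 = 0.0124.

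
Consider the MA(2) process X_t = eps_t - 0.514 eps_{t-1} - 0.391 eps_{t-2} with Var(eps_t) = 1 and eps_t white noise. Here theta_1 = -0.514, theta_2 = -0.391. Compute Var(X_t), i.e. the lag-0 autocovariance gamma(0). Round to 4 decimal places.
\gamma(0) = 1.4171

For an MA(q) process X_t = eps_t + sum_i theta_i eps_{t-i} with
Var(eps_t) = sigma^2, the variance is
  gamma(0) = sigma^2 * (1 + sum_i theta_i^2).
  sum_i theta_i^2 = (-0.514)^2 + (-0.391)^2 = 0.264196 + 0.152881 = 0.417077.
  gamma(0) = 1 * (1 + 0.417077) = 1 * 1.417077 = 1.417077, which rounds to 1.4171.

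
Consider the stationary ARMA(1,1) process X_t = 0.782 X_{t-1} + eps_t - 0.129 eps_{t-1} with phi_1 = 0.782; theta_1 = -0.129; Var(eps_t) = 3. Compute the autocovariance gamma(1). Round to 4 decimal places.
\gamma(1) = 4.5341

Multiply the model equation by X_{t-k} and take expectations. With theta_0 = psi_0 = 1 and psi_j the MA(infinity) weights, this gives
  gamma(k) - sum_i phi_i gamma(k-i) = c_k,
  c_k = sigma^2 * sum_{j=k..q} theta_j psi_{j-k}   (c_k = 0 for k > q),
using gamma(-m) = gamma(m).
psi-weights needed (psi_j = theta_j + sum_i phi_i psi_{j-i}):
  psi_1 = theta_1 + phi_1 = -0.129 + (0.782) = 0.653
Right-hand sides:
  c_0 = sigma^2 (1 + theta_1 psi_1) = 3 * (1 + (-0.129)(0.653)) = 3 * 0.915763 = 2.747289
  c_1 = sigma^2 theta_1 = 3 * (-0.129) = -0.387
  c_2 = 0
Equations for k = 0 and k = 1 (AR order 1):
  gamma(0) = phi_1 gamma(1) + c_0
  gamma(1) = phi_1 gamma(0) + c_1
Substituting the second into the first: gamma(0) (1 - phi_1^2) = c_0 + phi_1 c_1, so
  gamma(0) = (c_0 + phi_1 c_1) / (1 - phi_1^2) = (2.747289 + (0.782)(-0.387)) / (1 - (0.782)^2) = 2.444655 / 0.388476 = 6.292937.
  gamma(1) = phi_1 gamma(0) + c_1 = (0.782)(6.292937) + (-0.387) = 4.534077.
Therefore gamma(1) = 4.5341 (to 4 decimal places).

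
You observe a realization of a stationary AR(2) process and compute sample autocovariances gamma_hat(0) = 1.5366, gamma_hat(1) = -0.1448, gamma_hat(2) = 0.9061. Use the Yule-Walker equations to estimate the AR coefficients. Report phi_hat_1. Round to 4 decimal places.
\hat\phi_{1} = -0.0390

The Yule-Walker equations for an AR(p) process read, in matrix form,
  Gamma_p phi = r_p,   with   (Gamma_p)_{ij} = gamma(|i - j|),
                       (r_p)_i = gamma(i),   i,j = 1..p.
Substitute the sample gammas (Toeplitz matrix and right-hand side of size 2):
  Gamma_p = [[1.5366, -0.1448], [-0.1448, 1.5366]]
  r_p     = [-0.1448, 0.9061]
Written out:
  1.5366 phi_1 - 0.1448 phi_2 = -0.1448
  -0.1448 phi_1 + 1.5366 phi_2 = 0.9061
Solve by Cramer's rule:
  det = gamma(0)^2 - gamma(1)^2 = (1.5366)^2 - (-0.1448)^2 = 2.36113956 - 0.02096704 = 2.34017252
  phi_hat_1 = [gamma(1) gamma(0) - gamma(1) gamma(2)] / det = [(-0.1448)(1.5366) - (-0.1448)(0.9061)] / 2.34017252 = -0.0912964 / 2.34017252 = -0.039
  phi_hat_2 = [gamma(0) gamma(2) - gamma(1)^2] / det = [(1.5366)(0.9061) - (-0.1448)^2] / 2.34017252 = 1.37134622 / 2.34017252 = 0.586
So phi_hat = [-0.0390, 0.5860].
Therefore phi_hat_1 = -0.0390.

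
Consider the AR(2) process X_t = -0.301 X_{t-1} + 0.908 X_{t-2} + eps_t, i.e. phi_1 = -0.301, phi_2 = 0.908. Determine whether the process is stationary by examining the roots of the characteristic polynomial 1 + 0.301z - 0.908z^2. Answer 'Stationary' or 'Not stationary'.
\text{Not stationary}

The AR(p) characteristic polynomial is P(z) = 1 + 0.301z - 0.908z^2.
Stationarity requires all roots to lie outside the unit circle, i.e. |z| > 1 for every root.
Set 1 + (0.301) z + (-0.908) z^2 = 0, i.e. a z^2 + b z + c = 0 with a = -0.908, b = 0.301, c = 1.
Discriminant D = b^2 - 4ac = (0.301)^2 - 4*(-0.908)*1 = 0.090601 - (-3.632) = 3.722601.
D >= 0, so the roots are real: z = (-b +/- sqrt(D)) / (2a) = (-0.301 +/- 1.929404) / (-1.816).
  z_1 = (-0.301 + 1.929404) / (-1.816) = -0.8967,   |z_1| = 0.8967.
  z_2 = (-0.301 - 1.929404) / (-1.816) = 1.2282,   |z_2| = 1.2282.
Moduli of all roots: 0.8967, 1.2282.
All moduli strictly greater than 1? No.
Verdict: Not stationary.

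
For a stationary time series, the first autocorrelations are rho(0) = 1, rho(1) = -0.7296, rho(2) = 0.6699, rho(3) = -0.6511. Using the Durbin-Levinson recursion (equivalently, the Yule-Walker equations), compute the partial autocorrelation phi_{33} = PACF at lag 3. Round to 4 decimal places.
\phi_{33} = -0.2142

The PACF at lag k is phi_{kk}, the last component of the solution
to the Yule-Walker system G_k phi = r_k where
  (G_k)_{ij} = rho(|i - j|), (r_k)_i = rho(i), i,j = 1..k.
Equivalently, Durbin-Levinson gives phi_{kk} iteratively:
  phi_{11} = rho(1)
  phi_{kk} = [rho(k) - sum_{j=1..k-1} phi_{k-1,j} rho(k-j)]
            / [1 - sum_{j=1..k-1} phi_{k-1,j} rho(j)],
  phi_{k,j} = phi_{k-1,j} - phi_{kk} phi_{k-1,k-j},  j = 1..k-1.
Step k = 1:
  phi_11 = rho(1) = -0.7296.
Step k = 2:
  phi_22 = [rho(2) - phi_11 rho(1)] / [1 - phi_11 rho(1)] = [0.6699 - (-0.7296)(-0.7296)] / [1 - (-0.7296)(-0.7296)]
         = 0.13758384 / 0.46768384 = 0.294181.
  Update: phi_21 = phi_11 - phi_22 phi_11 = -0.7296 - (0.294181)(-0.7296) = -0.514965.
Step k = 3:
  phi_33 = [rho(3) - phi_21 rho(2) - phi_22 rho(1)] / [1 - phi_21 rho(1) - phi_22 rho(2)]
    numerator   = -0.6511 - (-0.514965)(0.6699) - (0.294181)(-0.7296) = -0.09149005
    denominator = 1 - (-0.514965)(-0.7296) - (0.294181)(0.6699) = 0.42720925
  phi_33 = -0.09149005 / 0.42720925 = -0.2142.
Therefore phi_{33} = -0.2142.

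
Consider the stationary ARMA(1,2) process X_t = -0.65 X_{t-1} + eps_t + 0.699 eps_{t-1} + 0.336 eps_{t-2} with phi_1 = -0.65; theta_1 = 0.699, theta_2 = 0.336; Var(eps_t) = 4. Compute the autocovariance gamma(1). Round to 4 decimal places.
\gamma(1) = -0.1609

Multiply the model equation by X_{t-k} and take expectations. With theta_0 = psi_0 = 1 and psi_j the MA(infinity) weights, this gives
  gamma(k) - sum_i phi_i gamma(k-i) = c_k,
  c_k = sigma^2 * sum_{j=k..q} theta_j psi_{j-k}   (c_k = 0 for k > q),
using gamma(-m) = gamma(m).
psi-weights needed (psi_j = theta_j + sum_i phi_i psi_{j-i}):
  psi_1 = theta_1 + phi_1 = 0.699 + (-0.65) = 0.049
  psi_2 = theta_2 + phi_1 psi_1 = 0.336 + (-0.65)(0.049) = 0.30415
Right-hand sides:
  c_0 = sigma^2 (1 + theta_1 psi_1 + theta_2 psi_2) = 4 * (1 + (0.699)(0.049) + (0.336)(0.30415)) = 4 * 1.136445 = 4.545782
  c_1 = sigma^2 (theta_1 + theta_2 psi_1) = 4 * (0.699 + (0.336)(0.049)) = 2.861856
  c_2 = sigma^2 theta_2 = 4 * (0.336) = 1.344
Equations for k = 0 and k = 1 (AR order 1):
  gamma(0) = phi_1 gamma(1) + c_0
  gamma(1) = phi_1 gamma(0) + c_1
Substituting the second into the first: gamma(0) (1 - phi_1^2) = c_0 + phi_1 c_1, so
  gamma(0) = (c_0 + phi_1 c_1) / (1 - phi_1^2) = (4.545782 + (-0.65)(2.861856)) / (1 - (-0.65)^2) = 2.685575 / 0.5775 = 4.650347.
  gamma(1) = phi_1 gamma(0) + c_1 = (-0.65)(4.650347) + (2.861856) = -0.160869.
Therefore gamma(1) = -0.1609 (to 4 decimal places).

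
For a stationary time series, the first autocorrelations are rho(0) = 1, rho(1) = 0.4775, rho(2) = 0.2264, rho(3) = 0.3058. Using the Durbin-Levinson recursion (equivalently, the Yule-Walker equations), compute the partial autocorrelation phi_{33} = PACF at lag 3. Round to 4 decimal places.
\phi_{33} = 0.2571

The PACF at lag k is phi_{kk}, the last component of the solution
to the Yule-Walker system G_k phi = r_k where
  (G_k)_{ij} = rho(|i - j|), (r_k)_i = rho(i), i,j = 1..k.
Equivalently, Durbin-Levinson gives phi_{kk} iteratively:
  phi_{11} = rho(1)
  phi_{kk} = [rho(k) - sum_{j=1..k-1} phi_{k-1,j} rho(k-j)]
            / [1 - sum_{j=1..k-1} phi_{k-1,j} rho(j)],
  phi_{k,j} = phi_{k-1,j} - phi_{kk} phi_{k-1,k-j},  j = 1..k-1.
Step k = 1:
  phi_11 = rho(1) = 0.4775.
Step k = 2:
  phi_22 = [rho(2) - phi_11 rho(1)] / [1 - phi_11 rho(1)] = [0.2264 - (0.4775)(0.4775)] / [1 - (0.4775)(0.4775)]
         = -0.00160625 / 0.77199375 = -0.002081.
  Update: phi_21 = phi_11 - phi_22 phi_11 = 0.4775 - (-0.002081)(0.4775) = 0.478494.
Step k = 3:
  phi_33 = [rho(3) - phi_21 rho(2) - phi_22 rho(1)] / [1 - phi_21 rho(1) - phi_22 rho(2)]
    numerator   = 0.3058 - (0.478494)(0.2264) - (-0.002081)(0.4775) = 0.19846258
    denominator = 1 - (0.478494)(0.4775) - (-0.002081)(0.2264) = 0.77199041
  phi_33 = 0.19846258 / 0.77199041 = 0.2571.
Therefore phi_{33} = 0.2571.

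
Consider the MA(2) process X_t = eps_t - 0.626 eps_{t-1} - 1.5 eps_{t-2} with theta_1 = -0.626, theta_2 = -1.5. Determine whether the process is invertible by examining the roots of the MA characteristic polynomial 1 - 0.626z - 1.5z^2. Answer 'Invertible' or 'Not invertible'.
\text{Not invertible}

The MA(q) characteristic polynomial is P(z) = 1 - 0.626z - 1.5z^2.
Invertibility requires all roots to lie outside the unit circle, i.e. |z| > 1 for every root.
Set 1 + (-0.626) z + (-1.5) z^2 = 0, i.e. a z^2 + b z + c = 0 with a = -1.5, b = -0.626, c = 1.
Discriminant D = b^2 - 4ac = (-0.626)^2 - 4*(-1.5)*1 = 0.391876 - (-6) = 6.391876.
D >= 0, so the roots are real: z = (-b +/- sqrt(D)) / (2a) = (0.626 +/- 2.528216) / (-3).
  z_1 = (0.626 + 2.528216) / (-3) = -1.0514,   |z_1| = 1.0514.
  z_2 = (0.626 - 2.528216) / (-3) = 0.6341,   |z_2| = 0.6341.
Moduli of all roots: 1.0514, 0.6341.
All moduli strictly greater than 1? No.
Verdict: Not invertible.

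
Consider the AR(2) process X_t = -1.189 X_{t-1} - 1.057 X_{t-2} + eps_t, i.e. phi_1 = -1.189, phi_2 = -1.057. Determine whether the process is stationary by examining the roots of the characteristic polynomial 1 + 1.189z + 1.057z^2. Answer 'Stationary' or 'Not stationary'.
\text{Not stationary}

The AR(p) characteristic polynomial is P(z) = 1 + 1.189z + 1.057z^2.
Stationarity requires all roots to lie outside the unit circle, i.e. |z| > 1 for every root.
Set 1 + (1.189) z + (1.057) z^2 = 0, i.e. a z^2 + b z + c = 0 with a = 1.057, b = 1.189, c = 1.
Discriminant D = b^2 - 4ac = (1.189)^2 - 4*(1.057)*1 = 1.413721 - (4.228) = -2.814279.
D < 0, so the roots are the complex-conjugate pair z = (-b +/- i sqrt(-D)) / (2a) = -0.5624 +/- 0.7936i.
For a conjugate pair |z|^2 = z * conj(z) = (product of roots) = c/a = 1/(1.057) = 0.946074, so |z| = sqrt(0.946074) = 0.9727 for both roots.
Moduli of all roots: 0.9727, 0.9727.
All moduli strictly greater than 1? No.
Verdict: Not stationary.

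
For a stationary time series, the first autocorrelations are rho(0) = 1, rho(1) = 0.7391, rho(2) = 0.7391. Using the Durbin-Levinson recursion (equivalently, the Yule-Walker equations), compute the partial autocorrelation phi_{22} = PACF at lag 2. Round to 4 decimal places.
\phi_{22} = 0.4250

The PACF at lag k is phi_{kk}, the last component of the solution
to the Yule-Walker system G_k phi = r_k where
  (G_k)_{ij} = rho(|i - j|), (r_k)_i = rho(i), i,j = 1..k.
Equivalently, Durbin-Levinson gives phi_{kk} iteratively:
  phi_{11} = rho(1)
  phi_{kk} = [rho(k) - sum_{j=1..k-1} phi_{k-1,j} rho(k-j)]
            / [1 - sum_{j=1..k-1} phi_{k-1,j} rho(j)],
  phi_{k,j} = phi_{k-1,j} - phi_{kk} phi_{k-1,k-j},  j = 1..k-1.
Step k = 1:
  phi_11 = rho(1) = 0.7391.
Step k = 2:
  phi_22 = [rho(2) - phi_11 rho(1)] / [1 - phi_11 rho(1)] = [0.7391 - (0.7391)(0.7391)] / [1 - (0.7391)(0.7391)]
         = 0.19283119 / 0.45373119 = 0.425.
Therefore phi_{22} = 0.4250.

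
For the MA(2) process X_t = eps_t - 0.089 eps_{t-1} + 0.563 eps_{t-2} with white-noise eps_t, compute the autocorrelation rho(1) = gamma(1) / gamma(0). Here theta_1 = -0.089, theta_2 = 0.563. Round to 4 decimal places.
\rho(1) = -0.1050

For an MA(q) process with theta_0 = 1, the autocovariance is
  gamma(k) = sigma^2 * sum_{i=0..q-k} theta_i * theta_{i+k},
and rho(k) = gamma(k) / gamma(0). Sigma^2 cancels.
  numerator   = (1)*(-0.089) + (-0.089)*(0.563) = -0.139107.
  denominator = (1)^2 + (-0.089)^2 + (0.563)^2 = 1.32489.
  rho(1) = -0.139107 / 1.32489 = -0.1050.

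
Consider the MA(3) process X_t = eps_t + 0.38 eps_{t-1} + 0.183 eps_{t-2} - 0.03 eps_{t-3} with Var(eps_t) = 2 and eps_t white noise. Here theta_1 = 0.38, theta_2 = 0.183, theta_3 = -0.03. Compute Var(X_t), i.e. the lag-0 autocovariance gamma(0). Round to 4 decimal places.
\gamma(0) = 2.3576

For an MA(q) process X_t = eps_t + sum_i theta_i eps_{t-i} with
Var(eps_t) = sigma^2, the variance is
  gamma(0) = sigma^2 * (1 + sum_i theta_i^2).
  sum_i theta_i^2 = (0.38)^2 + (0.183)^2 + (-0.03)^2 = 0.1444 + 0.033489 + 0.0009 = 0.178789.
  gamma(0) = 2 * (1 + 0.178789) = 2 * 1.178789 = 2.357578, which rounds to 2.3576.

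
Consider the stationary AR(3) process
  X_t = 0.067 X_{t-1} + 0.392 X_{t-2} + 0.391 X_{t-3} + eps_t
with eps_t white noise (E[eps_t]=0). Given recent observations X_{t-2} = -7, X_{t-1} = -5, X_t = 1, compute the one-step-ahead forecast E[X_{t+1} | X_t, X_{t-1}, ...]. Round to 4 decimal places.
E[X_{t+1} \mid \mathcal F_t] = -4.6300

For an AR(p) model X_t = c + sum_i phi_i X_{t-i} + eps_t, the
one-step-ahead conditional mean is
  E[X_{t+1} | X_t, ...] = c + sum_i phi_i X_{t+1-i}.
Substitute known values:
  E[X_{t+1} | ...] = (0.067) * (1) + (0.392) * (-5) + (0.391) * (-7)
                   = -4.6300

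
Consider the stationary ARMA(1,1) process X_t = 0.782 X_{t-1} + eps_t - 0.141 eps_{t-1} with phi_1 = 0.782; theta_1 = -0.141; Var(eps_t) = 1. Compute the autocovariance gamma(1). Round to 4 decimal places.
\gamma(1) = 1.4681

Multiply the model equation by X_{t-k} and take expectations. With theta_0 = psi_0 = 1 and psi_j the MA(infinity) weights, this gives
  gamma(k) - sum_i phi_i gamma(k-i) = c_k,
  c_k = sigma^2 * sum_{j=k..q} theta_j psi_{j-k}   (c_k = 0 for k > q),
using gamma(-m) = gamma(m).
psi-weights needed (psi_j = theta_j + sum_i phi_i psi_{j-i}):
  psi_1 = theta_1 + phi_1 = -0.141 + (0.782) = 0.641
Right-hand sides:
  c_0 = sigma^2 (1 + theta_1 psi_1) = 1 * (1 + (-0.141)(0.641)) = 1 * 0.909619 = 0.909619
  c_1 = sigma^2 theta_1 = 1 * (-0.141) = -0.141
  c_2 = 0
Equations for k = 0 and k = 1 (AR order 1):
  gamma(0) = phi_1 gamma(1) + c_0
  gamma(1) = phi_1 gamma(0) + c_1
Substituting the second into the first: gamma(0) (1 - phi_1^2) = c_0 + phi_1 c_1, so
  gamma(0) = (c_0 + phi_1 c_1) / (1 - phi_1^2) = (0.909619 + (0.782)(-0.141)) / (1 - (0.782)^2) = 0.799357 / 0.388476 = 2.057674.
  gamma(1) = phi_1 gamma(0) + c_1 = (0.782)(2.057674) + (-0.141) = 1.468101.
Therefore gamma(1) = 1.4681 (to 4 decimal places).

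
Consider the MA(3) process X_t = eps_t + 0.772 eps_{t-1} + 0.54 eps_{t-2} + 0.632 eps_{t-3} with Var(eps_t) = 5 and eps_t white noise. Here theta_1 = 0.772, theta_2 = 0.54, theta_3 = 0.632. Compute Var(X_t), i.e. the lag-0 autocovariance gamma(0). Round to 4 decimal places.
\gamma(0) = 11.4350

For an MA(q) process X_t = eps_t + sum_i theta_i eps_{t-i} with
Var(eps_t) = sigma^2, the variance is
  gamma(0) = sigma^2 * (1 + sum_i theta_i^2).
  sum_i theta_i^2 = (0.772)^2 + (0.54)^2 + (0.632)^2 = 0.595984 + 0.2916 + 0.399424 = 1.287008.
  gamma(0) = 5 * (1 + 1.287008) = 5 * 2.287008 = 11.43504, which rounds to 11.4350.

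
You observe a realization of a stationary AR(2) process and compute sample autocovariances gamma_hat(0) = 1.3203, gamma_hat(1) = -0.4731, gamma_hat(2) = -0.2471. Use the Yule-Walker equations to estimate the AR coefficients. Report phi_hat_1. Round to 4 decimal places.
\hat\phi_{1} = -0.4881

The Yule-Walker equations for an AR(p) process read, in matrix form,
  Gamma_p phi = r_p,   with   (Gamma_p)_{ij} = gamma(|i - j|),
                       (r_p)_i = gamma(i),   i,j = 1..p.
Substitute the sample gammas (Toeplitz matrix and right-hand side of size 2):
  Gamma_p = [[1.3203, -0.4731], [-0.4731, 1.3203]]
  r_p     = [-0.4731, -0.2471]
Written out:
  1.3203 phi_1 - 0.4731 phi_2 = -0.4731
  -0.4731 phi_1 + 1.3203 phi_2 = -0.2471
Solve by Cramer's rule:
  det = gamma(0)^2 - gamma(1)^2 = (1.3203)^2 - (-0.4731)^2 = 1.74319209 - 0.22382361 = 1.51936848
  phi_hat_1 = [gamma(1) gamma(0) - gamma(1) gamma(2)] / det = [(-0.4731)(1.3203) - (-0.4731)(-0.2471)] / 1.51936848 = -0.74153694 / 1.51936848 = -0.4881
  phi_hat_2 = [gamma(0) gamma(2) - gamma(1)^2] / det = [(1.3203)(-0.2471) - (-0.4731)^2] / 1.51936848 = -0.55006974 / 1.51936848 = -0.362
So phi_hat = [-0.4881, -0.3620].
Therefore phi_hat_1 = -0.4881.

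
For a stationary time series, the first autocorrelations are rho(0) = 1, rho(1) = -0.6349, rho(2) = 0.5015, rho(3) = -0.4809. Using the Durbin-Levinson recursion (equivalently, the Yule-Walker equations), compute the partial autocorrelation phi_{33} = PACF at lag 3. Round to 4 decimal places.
\phi_{33} = -0.1900

The PACF at lag k is phi_{kk}, the last component of the solution
to the Yule-Walker system G_k phi = r_k where
  (G_k)_{ij} = rho(|i - j|), (r_k)_i = rho(i), i,j = 1..k.
Equivalently, Durbin-Levinson gives phi_{kk} iteratively:
  phi_{11} = rho(1)
  phi_{kk} = [rho(k) - sum_{j=1..k-1} phi_{k-1,j} rho(k-j)]
            / [1 - sum_{j=1..k-1} phi_{k-1,j} rho(j)],
  phi_{k,j} = phi_{k-1,j} - phi_{kk} phi_{k-1,k-j},  j = 1..k-1.
Step k = 1:
  phi_11 = rho(1) = -0.6349.
Step k = 2:
  phi_22 = [rho(2) - phi_11 rho(1)] / [1 - phi_11 rho(1)] = [0.5015 - (-0.6349)(-0.6349)] / [1 - (-0.6349)(-0.6349)]
         = 0.09840199 / 0.59690199 = 0.164855.
  Update: phi_21 = phi_11 - phi_22 phi_11 = -0.6349 - (0.164855)(-0.6349) = -0.530234.
Step k = 3:
  phi_33 = [rho(3) - phi_21 rho(2) - phi_22 rho(1)] / [1 - phi_21 rho(1) - phi_22 rho(2)]
    numerator   = -0.4809 - (-0.530234)(0.5015) - (0.164855)(-0.6349) = -0.11032158
    denominator = 1 - (-0.530234)(-0.6349) - (0.164855)(0.5015) = 0.58067998
  phi_33 = -0.11032158 / 0.58067998 = -0.19.
Therefore phi_{33} = -0.1900.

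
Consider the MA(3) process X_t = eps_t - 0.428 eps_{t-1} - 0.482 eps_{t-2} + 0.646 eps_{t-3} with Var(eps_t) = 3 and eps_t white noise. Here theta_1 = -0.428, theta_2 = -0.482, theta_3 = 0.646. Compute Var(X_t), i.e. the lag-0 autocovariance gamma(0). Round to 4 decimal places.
\gamma(0) = 5.4985

For an MA(q) process X_t = eps_t + sum_i theta_i eps_{t-i} with
Var(eps_t) = sigma^2, the variance is
  gamma(0) = sigma^2 * (1 + sum_i theta_i^2).
  sum_i theta_i^2 = (-0.428)^2 + (-0.482)^2 + (0.646)^2 = 0.183184 + 0.232324 + 0.417316 = 0.832824.
  gamma(0) = 3 * (1 + 0.832824) = 3 * 1.832824 = 5.498472, which rounds to 5.4985.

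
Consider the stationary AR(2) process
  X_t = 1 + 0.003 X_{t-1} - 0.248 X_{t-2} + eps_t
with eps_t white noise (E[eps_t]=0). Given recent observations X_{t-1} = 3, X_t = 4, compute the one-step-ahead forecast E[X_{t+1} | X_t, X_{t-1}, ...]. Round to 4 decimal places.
E[X_{t+1} \mid \mathcal F_t] = 0.2680

For an AR(p) model X_t = c + sum_i phi_i X_{t-i} + eps_t, the
one-step-ahead conditional mean is
  E[X_{t+1} | X_t, ...] = c + sum_i phi_i X_{t+1-i}.
Substitute known values:
  E[X_{t+1} | ...] = 1 + (0.003) * (4) + (-0.248) * (3)
                   = 0.2680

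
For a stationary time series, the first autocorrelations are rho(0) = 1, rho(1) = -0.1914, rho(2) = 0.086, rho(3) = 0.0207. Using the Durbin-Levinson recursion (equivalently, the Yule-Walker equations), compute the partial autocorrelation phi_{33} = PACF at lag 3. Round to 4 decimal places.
\phi_{33} = 0.0480

The PACF at lag k is phi_{kk}, the last component of the solution
to the Yule-Walker system G_k phi = r_k where
  (G_k)_{ij} = rho(|i - j|), (r_k)_i = rho(i), i,j = 1..k.
Equivalently, Durbin-Levinson gives phi_{kk} iteratively:
  phi_{11} = rho(1)
  phi_{kk} = [rho(k) - sum_{j=1..k-1} phi_{k-1,j} rho(k-j)]
            / [1 - sum_{j=1..k-1} phi_{k-1,j} rho(j)],
  phi_{k,j} = phi_{k-1,j} - phi_{kk} phi_{k-1,k-j},  j = 1..k-1.
Step k = 1:
  phi_11 = rho(1) = -0.1914.
Step k = 2:
  phi_22 = [rho(2) - phi_11 rho(1)] / [1 - phi_11 rho(1)] = [0.086 - (-0.1914)(-0.1914)] / [1 - (-0.1914)(-0.1914)]
         = 0.04936604 / 0.96336604 = 0.051243.
  Update: phi_21 = phi_11 - phi_22 phi_11 = -0.1914 - (0.051243)(-0.1914) = -0.181592.
Step k = 3:
  phi_33 = [rho(3) - phi_21 rho(2) - phi_22 rho(1)] / [1 - phi_21 rho(1) - phi_22 rho(2)]
    numerator   = 0.0207 - (-0.181592)(0.086) - (0.051243)(-0.1914) = 0.04612488
    denominator = 1 - (-0.181592)(-0.1914) - (0.051243)(0.086) = 0.96083636
  phi_33 = 0.04612488 / 0.96083636 = 0.048.
Therefore phi_{33} = 0.0480.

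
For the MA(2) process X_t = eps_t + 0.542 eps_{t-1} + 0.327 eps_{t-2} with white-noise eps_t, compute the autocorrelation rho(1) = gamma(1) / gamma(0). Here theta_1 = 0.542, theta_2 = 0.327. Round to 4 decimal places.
\rho(1) = 0.5135

For an MA(q) process with theta_0 = 1, the autocovariance is
  gamma(k) = sigma^2 * sum_{i=0..q-k} theta_i * theta_{i+k},
and rho(k) = gamma(k) / gamma(0). Sigma^2 cancels.
  numerator   = (1)*(0.542) + (0.542)*(0.327) = 0.719234.
  denominator = (1)^2 + (0.542)^2 + (0.327)^2 = 1.400693.
  rho(1) = 0.719234 / 1.400693 = 0.5135.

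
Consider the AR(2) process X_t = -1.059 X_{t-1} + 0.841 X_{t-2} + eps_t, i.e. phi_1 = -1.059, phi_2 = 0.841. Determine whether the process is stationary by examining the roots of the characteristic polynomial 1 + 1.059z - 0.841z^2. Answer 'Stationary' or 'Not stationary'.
\text{Not stationary}

The AR(p) characteristic polynomial is P(z) = 1 + 1.059z - 0.841z^2.
Stationarity requires all roots to lie outside the unit circle, i.e. |z| > 1 for every root.
Set 1 + (1.059) z + (-0.841) z^2 = 0, i.e. a z^2 + b z + c = 0 with a = -0.841, b = 1.059, c = 1.
Discriminant D = b^2 - 4ac = (1.059)^2 - 4*(-0.841)*1 = 1.121481 - (-3.364) = 4.485481.
D >= 0, so the roots are real: z = (-b +/- sqrt(D)) / (2a) = (-1.059 +/- 2.117895) / (-1.682).
  z_1 = (-1.059 + 2.117895) / (-1.682) = -0.6295,   |z_1| = 0.6295.
  z_2 = (-1.059 - 2.117895) / (-1.682) = 1.8888,   |z_2| = 1.8888.
Moduli of all roots: 0.6295, 1.8888.
All moduli strictly greater than 1? No.
Verdict: Not stationary.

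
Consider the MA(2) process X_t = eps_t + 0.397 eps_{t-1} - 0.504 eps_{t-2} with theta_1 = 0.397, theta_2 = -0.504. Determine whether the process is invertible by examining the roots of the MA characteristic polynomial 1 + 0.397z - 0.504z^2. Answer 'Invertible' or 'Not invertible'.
\text{Invertible}

The MA(q) characteristic polynomial is P(z) = 1 + 0.397z - 0.504z^2.
Invertibility requires all roots to lie outside the unit circle, i.e. |z| > 1 for every root.
Set 1 + (0.397) z + (-0.504) z^2 = 0, i.e. a z^2 + b z + c = 0 with a = -0.504, b = 0.397, c = 1.
Discriminant D = b^2 - 4ac = (0.397)^2 - 4*(-0.504)*1 = 0.157609 - (-2.016) = 2.173609.
D >= 0, so the roots are real: z = (-b +/- sqrt(D)) / (2a) = (-0.397 +/- 1.474316) / (-1.008).
  z_1 = (-0.397 + 1.474316) / (-1.008) = -1.0688,   |z_1| = 1.0688.
  z_2 = (-0.397 - 1.474316) / (-1.008) = 1.8565,   |z_2| = 1.8565.
Moduli of all roots: 1.0688, 1.8565.
All moduli strictly greater than 1? Yes.
Verdict: Invertible.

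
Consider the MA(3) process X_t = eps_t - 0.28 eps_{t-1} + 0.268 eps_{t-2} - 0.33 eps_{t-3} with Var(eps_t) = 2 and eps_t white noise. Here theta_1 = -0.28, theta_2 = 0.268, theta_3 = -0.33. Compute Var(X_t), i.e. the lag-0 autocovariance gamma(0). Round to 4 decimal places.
\gamma(0) = 2.5182

For an MA(q) process X_t = eps_t + sum_i theta_i eps_{t-i} with
Var(eps_t) = sigma^2, the variance is
  gamma(0) = sigma^2 * (1 + sum_i theta_i^2).
  sum_i theta_i^2 = (-0.28)^2 + (0.268)^2 + (-0.33)^2 = 0.0784 + 0.071824 + 0.1089 = 0.259124.
  gamma(0) = 2 * (1 + 0.259124) = 2 * 1.259124 = 2.518248, which rounds to 2.5182.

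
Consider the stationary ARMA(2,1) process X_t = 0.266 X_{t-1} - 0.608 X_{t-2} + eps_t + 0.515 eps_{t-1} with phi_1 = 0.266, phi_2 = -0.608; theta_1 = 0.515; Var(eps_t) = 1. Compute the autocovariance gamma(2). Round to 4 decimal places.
\gamma(2) = -1.2355

Multiply the model equation by X_{t-k} and take expectations. With theta_0 = psi_0 = 1 and psi_j the MA(infinity) weights, this gives
  gamma(k) - sum_i phi_i gamma(k-i) = c_k,
  c_k = sigma^2 * sum_{j=k..q} theta_j psi_{j-k}   (c_k = 0 for k > q),
using gamma(-m) = gamma(m).
psi-weights needed (psi_j = theta_j + sum_i phi_i psi_{j-i}):
  psi_1 = theta_1 + phi_1 = 0.515 + (0.266) = 0.781
Right-hand sides:
  c_0 = sigma^2 (1 + theta_1 psi_1) = 1 * (1 + (0.515)(0.781)) = 1 * 1.402215 = 1.402215
  c_1 = sigma^2 theta_1 = 1 * (0.515) = 0.515
  c_2 = 0
Equations for k = 0, 1, 2 (AR order 2, c_2 = 0):
  (E0) gamma(0) = phi_1 gamma(1) + phi_2 gamma(2) + c_0
  (E1) gamma(1) = phi_1 gamma(0) + phi_2 gamma(1) + c_1
  (E2) gamma(2) = phi_1 gamma(1) + phi_2 gamma(0)
From (E1): gamma(1) = A gamma(0) + B with
  A = phi_1 / (1 - phi_2) = 0.266 / 1.608 = 0.165423,   B = c_1 / (1 - phi_2) = 0.515 / 1.608 = 0.320274.
Insert (E2) into (E0): gamma(0) (1 - phi_2^2) = phi_1 (1 + phi_2) gamma(1) + c_0.
  phi_1 (1 + phi_2) = (0.266)(0.392) = 0.104272,   1 - phi_2^2 = 0.630336.
Replace gamma(1) by A gamma(0) + B and collect gamma(0):
  gamma(0) [0.630336 - (0.104272)(0.165423)] = (0.104272)(0.320274) + 1.402215
  gamma(0) * 0.613087 = 1.435611
  gamma(0) = 1.435611 / 0.613087 = 2.34161.
  gamma(1) = A gamma(0) + B = (0.165423)(2.34161) + (0.320274) = 0.707629.
  gamma(2) = phi_1 gamma(1) + phi_2 gamma(0) = (0.266)(0.707629) + (-0.608)(2.34161) = -1.235469.
Therefore gamma(2) = -1.2355 (to 4 decimal places).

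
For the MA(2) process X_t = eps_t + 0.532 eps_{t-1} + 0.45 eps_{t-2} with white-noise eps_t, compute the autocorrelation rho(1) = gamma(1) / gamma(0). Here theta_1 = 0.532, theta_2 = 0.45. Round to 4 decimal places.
\rho(1) = 0.5193

For an MA(q) process with theta_0 = 1, the autocovariance is
  gamma(k) = sigma^2 * sum_{i=0..q-k} theta_i * theta_{i+k},
and rho(k) = gamma(k) / gamma(0). Sigma^2 cancels.
  numerator   = (1)*(0.532) + (0.532)*(0.45) = 0.7714.
  denominator = (1)^2 + (0.532)^2 + (0.45)^2 = 1.485524.
  rho(1) = 0.7714 / 1.485524 = 0.5193.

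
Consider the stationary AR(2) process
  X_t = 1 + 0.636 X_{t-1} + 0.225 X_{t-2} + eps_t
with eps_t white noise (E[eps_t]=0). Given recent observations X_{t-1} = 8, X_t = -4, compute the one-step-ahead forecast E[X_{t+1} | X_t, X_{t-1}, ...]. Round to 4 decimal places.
E[X_{t+1} \mid \mathcal F_t] = 0.2560

For an AR(p) model X_t = c + sum_i phi_i X_{t-i} + eps_t, the
one-step-ahead conditional mean is
  E[X_{t+1} | X_t, ...] = c + sum_i phi_i X_{t+1-i}.
Substitute known values:
  E[X_{t+1} | ...] = 1 + (0.636) * (-4) + (0.225) * (8)
                   = 0.2560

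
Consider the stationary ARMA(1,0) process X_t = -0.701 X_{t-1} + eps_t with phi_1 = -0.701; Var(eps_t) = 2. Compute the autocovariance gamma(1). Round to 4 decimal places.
\gamma(1) = -2.7566

Multiply the model equation by X_{t-k} and take expectations. With theta_0 = psi_0 = 1 and psi_j the MA(infinity) weights, this gives
  gamma(k) - sum_i phi_i gamma(k-i) = c_k,
  c_k = sigma^2 * sum_{j=k..q} theta_j psi_{j-k}   (c_k = 0 for k > q),
using gamma(-m) = gamma(m).
Pure AR (q = 0): c_0 = sigma^2 = 2, c_k = 0 for k >= 1.
Equations for k = 0 and k = 1 (AR order 1):
  gamma(0) = phi_1 gamma(1) + c_0
  gamma(1) = phi_1 gamma(0) + c_1
Substituting the second into the first: gamma(0) (1 - phi_1^2) = c_0 + phi_1 c_1, so
  gamma(0) = c_0 / (1 - phi_1^2) = 2 / (1 - (-0.701)^2) = 2 / 0.508599 = 3.932371.
  gamma(1) = phi_1 gamma(0) = (-0.701)(3.932371) = -2.756592.
Therefore gamma(1) = -2.7566 (to 4 decimal places).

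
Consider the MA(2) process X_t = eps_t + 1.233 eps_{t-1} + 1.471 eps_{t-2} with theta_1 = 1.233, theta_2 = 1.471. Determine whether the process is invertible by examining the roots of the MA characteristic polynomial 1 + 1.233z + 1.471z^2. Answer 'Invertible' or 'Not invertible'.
\text{Not invertible}

The MA(q) characteristic polynomial is P(z) = 1 + 1.233z + 1.471z^2.
Invertibility requires all roots to lie outside the unit circle, i.e. |z| > 1 for every root.
Set 1 + (1.233) z + (1.471) z^2 = 0, i.e. a z^2 + b z + c = 0 with a = 1.471, b = 1.233, c = 1.
Discriminant D = b^2 - 4ac = (1.233)^2 - 4*(1.471)*1 = 1.520289 - (5.884) = -4.363711.
D < 0, so the roots are the complex-conjugate pair z = (-b +/- i sqrt(-D)) / (2a) = -0.4191 +/- 0.71i.
For a conjugate pair |z|^2 = z * conj(z) = (product of roots) = c/a = 1/(1.471) = 0.67981, so |z| = sqrt(0.67981) = 0.8245 for both roots.
Moduli of all roots: 0.8245, 0.8245.
All moduli strictly greater than 1? No.
Verdict: Not invertible.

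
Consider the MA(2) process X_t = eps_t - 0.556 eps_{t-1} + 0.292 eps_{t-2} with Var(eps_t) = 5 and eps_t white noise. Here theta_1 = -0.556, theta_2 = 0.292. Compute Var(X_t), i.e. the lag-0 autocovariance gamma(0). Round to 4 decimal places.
\gamma(0) = 6.9720

For an MA(q) process X_t = eps_t + sum_i theta_i eps_{t-i} with
Var(eps_t) = sigma^2, the variance is
  gamma(0) = sigma^2 * (1 + sum_i theta_i^2).
  sum_i theta_i^2 = (-0.556)^2 + (0.292)^2 = 0.309136 + 0.085264 = 0.3944.
  gamma(0) = 5 * (1 + 0.3944) = 5 * 1.3944 = 6.972, which rounds to 6.9720.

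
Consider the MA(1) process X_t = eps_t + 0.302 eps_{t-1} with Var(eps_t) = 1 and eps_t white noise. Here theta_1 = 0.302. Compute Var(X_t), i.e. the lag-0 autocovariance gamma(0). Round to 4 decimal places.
\gamma(0) = 1.0912

For an MA(q) process X_t = eps_t + sum_i theta_i eps_{t-i} with
Var(eps_t) = sigma^2, the variance is
  gamma(0) = sigma^2 * (1 + sum_i theta_i^2).
  sum_i theta_i^2 = (0.302)^2 = 0.091204.
  gamma(0) = 1 * (1 + 0.091204) = 1 * 1.091204 = 1.091204, which rounds to 1.0912.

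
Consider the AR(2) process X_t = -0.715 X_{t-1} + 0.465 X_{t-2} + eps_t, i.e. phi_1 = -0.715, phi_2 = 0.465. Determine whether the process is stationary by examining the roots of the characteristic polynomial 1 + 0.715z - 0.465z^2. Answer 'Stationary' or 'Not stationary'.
\text{Not stationary}

The AR(p) characteristic polynomial is P(z) = 1 + 0.715z - 0.465z^2.
Stationarity requires all roots to lie outside the unit circle, i.e. |z| > 1 for every root.
Set 1 + (0.715) z + (-0.465) z^2 = 0, i.e. a z^2 + b z + c = 0 with a = -0.465, b = 0.715, c = 1.
Discriminant D = b^2 - 4ac = (0.715)^2 - 4*(-0.465)*1 = 0.511225 - (-1.86) = 2.371225.
D >= 0, so the roots are real: z = (-b +/- sqrt(D)) / (2a) = (-0.715 +/- 1.539878) / (-0.93).
  z_1 = (-0.715 + 1.539878) / (-0.93) = -0.887,   |z_1| = 0.887.
  z_2 = (-0.715 - 1.539878) / (-0.93) = 2.4246,   |z_2| = 2.4246.
Moduli of all roots: 0.8870, 2.4246.
All moduli strictly greater than 1? No.
Verdict: Not stationary.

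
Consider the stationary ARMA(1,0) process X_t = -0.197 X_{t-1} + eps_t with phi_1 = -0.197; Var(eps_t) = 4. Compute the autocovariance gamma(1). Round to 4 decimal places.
\gamma(1) = -0.8198

Multiply the model equation by X_{t-k} and take expectations. With theta_0 = psi_0 = 1 and psi_j the MA(infinity) weights, this gives
  gamma(k) - sum_i phi_i gamma(k-i) = c_k,
  c_k = sigma^2 * sum_{j=k..q} theta_j psi_{j-k}   (c_k = 0 for k > q),
using gamma(-m) = gamma(m).
Pure AR (q = 0): c_0 = sigma^2 = 4, c_k = 0 for k >= 1.
Equations for k = 0 and k = 1 (AR order 1):
  gamma(0) = phi_1 gamma(1) + c_0
  gamma(1) = phi_1 gamma(0) + c_1
Substituting the second into the first: gamma(0) (1 - phi_1^2) = c_0 + phi_1 c_1, so
  gamma(0) = c_0 / (1 - phi_1^2) = 4 / (1 - (-0.197)^2) = 4 / 0.961191 = 4.161504.
  gamma(1) = phi_1 gamma(0) = (-0.197)(4.161504) = -0.819816.
Therefore gamma(1) = -0.8198 (to 4 decimal places).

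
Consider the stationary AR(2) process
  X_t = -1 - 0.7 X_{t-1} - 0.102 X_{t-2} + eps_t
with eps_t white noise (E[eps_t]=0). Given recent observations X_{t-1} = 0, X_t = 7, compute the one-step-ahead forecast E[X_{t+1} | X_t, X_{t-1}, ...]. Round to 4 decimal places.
E[X_{t+1} \mid \mathcal F_t] = -5.9000

For an AR(p) model X_t = c + sum_i phi_i X_{t-i} + eps_t, the
one-step-ahead conditional mean is
  E[X_{t+1} | X_t, ...] = c + sum_i phi_i X_{t+1-i}.
Substitute known values:
  E[X_{t+1} | ...] = -1 + (-0.7) * (7) + (-0.102) * (0)
                   = -5.9000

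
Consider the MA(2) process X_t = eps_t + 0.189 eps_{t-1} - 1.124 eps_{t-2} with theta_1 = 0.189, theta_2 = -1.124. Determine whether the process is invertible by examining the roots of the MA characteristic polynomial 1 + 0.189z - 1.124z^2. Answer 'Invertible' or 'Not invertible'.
\text{Not invertible}

The MA(q) characteristic polynomial is P(z) = 1 + 0.189z - 1.124z^2.
Invertibility requires all roots to lie outside the unit circle, i.e. |z| > 1 for every root.
Set 1 + (0.189) z + (-1.124) z^2 = 0, i.e. a z^2 + b z + c = 0 with a = -1.124, b = 0.189, c = 1.
Discriminant D = b^2 - 4ac = (0.189)^2 - 4*(-1.124)*1 = 0.035721 - (-4.496) = 4.531721.
D >= 0, so the roots are real: z = (-b +/- sqrt(D)) / (2a) = (-0.189 +/- 2.128784) / (-2.248).
  z_1 = (-0.189 + 2.128784) / (-2.248) = -0.8629,   |z_1| = 0.8629.
  z_2 = (-0.189 - 2.128784) / (-2.248) = 1.031,   |z_2| = 1.031.
Moduli of all roots: 0.8629, 1.0310.
All moduli strictly greater than 1? No.
Verdict: Not invertible.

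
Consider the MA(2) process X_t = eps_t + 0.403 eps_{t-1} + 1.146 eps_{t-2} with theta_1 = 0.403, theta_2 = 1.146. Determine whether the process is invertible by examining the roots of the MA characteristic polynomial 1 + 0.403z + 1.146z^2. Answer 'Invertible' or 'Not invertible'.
\text{Not invertible}

The MA(q) characteristic polynomial is P(z) = 1 + 0.403z + 1.146z^2.
Invertibility requires all roots to lie outside the unit circle, i.e. |z| > 1 for every root.
Set 1 + (0.403) z + (1.146) z^2 = 0, i.e. a z^2 + b z + c = 0 with a = 1.146, b = 0.403, c = 1.
Discriminant D = b^2 - 4ac = (0.403)^2 - 4*(1.146)*1 = 0.162409 - (4.584) = -4.421591.
D < 0, so the roots are the complex-conjugate pair z = (-b +/- i sqrt(-D)) / (2a) = -0.1758 +/- 0.9174i.
For a conjugate pair |z|^2 = z * conj(z) = (product of roots) = c/a = 1/(1.146) = 0.8726, so |z| = sqrt(0.8726) = 0.9341 for both roots.
Moduli of all roots: 0.9341, 0.9341.
All moduli strictly greater than 1? No.
Verdict: Not invertible.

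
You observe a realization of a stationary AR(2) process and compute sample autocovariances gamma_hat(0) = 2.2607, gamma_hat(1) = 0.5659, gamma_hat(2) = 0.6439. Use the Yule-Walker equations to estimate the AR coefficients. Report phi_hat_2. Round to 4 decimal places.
\hat\phi_{2} = 0.2370

The Yule-Walker equations for an AR(p) process read, in matrix form,
  Gamma_p phi = r_p,   with   (Gamma_p)_{ij} = gamma(|i - j|),
                       (r_p)_i = gamma(i),   i,j = 1..p.
Substitute the sample gammas (Toeplitz matrix and right-hand side of size 2):
  Gamma_p = [[2.2607, 0.5659], [0.5659, 2.2607]]
  r_p     = [0.5659, 0.6439]
Written out:
  2.2607 phi_1 + 0.5659 phi_2 = 0.5659
  0.5659 phi_1 + 2.2607 phi_2 = 0.6439
Solve by Cramer's rule:
  det = gamma(0)^2 - gamma(1)^2 = (2.2607)^2 - (0.5659)^2 = 5.11076449 - 0.32024281 = 4.79052168
  phi_hat_1 = [gamma(1) gamma(0) - gamma(1) gamma(2)] / det = [(0.5659)(2.2607) - (0.5659)(0.6439)] / 4.79052168 = 0.91494712 / 4.79052168 = 0.191
  phi_hat_2 = [gamma(0) gamma(2) - gamma(1)^2] / det = [(2.2607)(0.6439) - (0.5659)^2] / 4.79052168 = 1.13542192 / 4.79052168 = 0.237
So phi_hat = [0.1910, 0.2370].
Therefore phi_hat_2 = 0.2370.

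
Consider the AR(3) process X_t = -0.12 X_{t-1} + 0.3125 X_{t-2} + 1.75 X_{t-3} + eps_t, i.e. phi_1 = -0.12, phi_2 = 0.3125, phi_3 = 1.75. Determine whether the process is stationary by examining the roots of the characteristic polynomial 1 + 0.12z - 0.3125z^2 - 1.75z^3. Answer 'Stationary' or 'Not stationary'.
\text{Not stationary}

The AR(p) characteristic polynomial is P(z) = 1 + 0.12z - 0.3125z^2 - 1.75z^3.
Stationarity requires all roots to lie outside the unit circle, i.e. |z| > 1 for every root.
Degree 3: look for a simple real root z0 first, then factor out (1 - z/z0) and solve the remaining quadratic.
Testing z0 = 0.8: P(0.8) = 1 + (0.12)(0.8) + (-0.3125)(0.8)^2 + (-1.75)(0.8)^3
  = 1 + (0.096) + (-0.2) + (-0.896) = 0.  So z_0 = 0.8 is a root, |z_0| = 0.8.
Divide out the factor (1 - 1.25 z) = (1 - z/z0) (since 1/z0 = 1.25):
  P(z) = (1 - 1.25 z)(1 + (1.37) z + (1.4) z^2)
  [check: z-coef 1.37 - (1.25) = 0.12; z^2-coef 1.4 - (1.25)(1.37) = -0.3125; z^3-coef -(1.25)(1.4) = -1.75.]
Remaining roots from the quadratic factor 1 + (1.37) z + (1.4) z^2:
  Set 1 + (1.37) z + (1.4) z^2 = 0, i.e. a z^2 + b z + c = 0 with a = 1.4, b = 1.37, c = 1.
  Discriminant D = b^2 - 4ac = (1.37)^2 - 4*(1.4)*1 = 1.8769 - (5.6) = -3.7231.
  D < 0, so the roots are the complex-conjugate pair z = (-b +/- i sqrt(-D)) / (2a) = -0.4893 +/- 0.6891i.
  For a conjugate pair |z|^2 = z * conj(z) = (product of roots) = c/a = 1/(1.4) = 0.714286, so |z| = sqrt(0.714286) = 0.8452 for both roots.
Moduli of all roots: 0.8000, 0.8452, 0.8452.
All moduli strictly greater than 1? No.
Verdict: Not stationary.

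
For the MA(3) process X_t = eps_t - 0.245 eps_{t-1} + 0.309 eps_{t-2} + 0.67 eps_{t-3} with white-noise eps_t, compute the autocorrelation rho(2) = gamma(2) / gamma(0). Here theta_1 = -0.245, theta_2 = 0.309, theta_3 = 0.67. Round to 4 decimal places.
\rho(2) = 0.0903

For an MA(q) process with theta_0 = 1, the autocovariance is
  gamma(k) = sigma^2 * sum_{i=0..q-k} theta_i * theta_{i+k},
and rho(k) = gamma(k) / gamma(0). Sigma^2 cancels.
  numerator   = (1)*(0.309) + (-0.245)*(0.67) = 0.14485.
  denominator = (1)^2 + (-0.245)^2 + (0.309)^2 + (0.67)^2 = 1.604406.
  rho(2) = 0.14485 / 1.604406 = 0.0903.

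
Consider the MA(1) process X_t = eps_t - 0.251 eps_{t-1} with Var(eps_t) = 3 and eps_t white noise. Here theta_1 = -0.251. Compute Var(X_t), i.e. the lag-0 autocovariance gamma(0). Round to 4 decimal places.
\gamma(0) = 3.1890

For an MA(q) process X_t = eps_t + sum_i theta_i eps_{t-i} with
Var(eps_t) = sigma^2, the variance is
  gamma(0) = sigma^2 * (1 + sum_i theta_i^2).
  sum_i theta_i^2 = (-0.251)^2 = 0.063001.
  gamma(0) = 3 * (1 + 0.063001) = 3 * 1.063001 = 3.189003, which rounds to 3.1890.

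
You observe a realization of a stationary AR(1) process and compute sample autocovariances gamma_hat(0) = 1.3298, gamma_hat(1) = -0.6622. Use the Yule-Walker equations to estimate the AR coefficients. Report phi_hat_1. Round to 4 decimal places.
\hat\phi_{1} = -0.4980

The Yule-Walker equations for an AR(p) process read, in matrix form,
  Gamma_p phi = r_p,   with   (Gamma_p)_{ij} = gamma(|i - j|),
                       (r_p)_i = gamma(i),   i,j = 1..p.
Substitute the sample gammas (Toeplitz matrix and right-hand side of size 1):
  Gamma_p = [[1.3298]]
  r_p     = [-0.6622]
With p = 1 this is the single equation gamma(0) phi_1 = gamma(1):
  phi_hat_1 = gamma(1) / gamma(0) = -0.6622 / 1.3298 = -0.4980.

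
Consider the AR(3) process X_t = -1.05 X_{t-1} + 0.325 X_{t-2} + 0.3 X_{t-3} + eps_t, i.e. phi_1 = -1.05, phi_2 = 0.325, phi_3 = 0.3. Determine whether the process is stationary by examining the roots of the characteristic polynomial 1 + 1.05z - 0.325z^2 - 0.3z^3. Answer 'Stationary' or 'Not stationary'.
\text{Not stationary}

The AR(p) characteristic polynomial is P(z) = 1 + 1.05z - 0.325z^2 - 0.3z^3.
Stationarity requires all roots to lie outside the unit circle, i.e. |z| > 1 for every root.
Degree 3: look for a simple real root z0 first, then factor out (1 - z/z0) and solve the remaining quadratic.
Testing z0 = -2: P(-2) = 1 + (1.05)(-2) + (-0.325)(-2)^2 + (-0.3)(-2)^3
  = 1 + (-2.1) + (-1.3) + (2.4) = 0.  So z_0 = -2 is a root, |z_0| = 2.
Divide out the factor (1 + 0.5 z) = (1 - z/z0) (since 1/z0 = -0.5):
  P(z) = (1 + 0.5 z)(1 + (0.55) z + (-0.6) z^2)
  [check: z-coef 0.55 - (-0.5) = 1.05; z^2-coef -0.6 - (-0.5)(0.55) = -0.325; z^3-coef -(-0.5)(-0.6) = -0.3.]
Remaining roots from the quadratic factor 1 + (0.55) z + (-0.6) z^2:
  Set 1 + (0.55) z + (-0.6) z^2 = 0, i.e. a z^2 + b z + c = 0 with a = -0.6, b = 0.55, c = 1.
  Discriminant D = b^2 - 4ac = (0.55)^2 - 4*(-0.6)*1 = 0.3025 - (-2.4) = 2.7025.
  D >= 0, so the roots are real: z = (-b +/- sqrt(D)) / (2a) = (-0.55 +/- 1.643928) / (-1.2).
    z_1 = (-0.55 + 1.643928) / (-1.2) = -0.9116,   |z_1| = 0.9116.
    z_2 = (-0.55 - 1.643928) / (-1.2) = 1.8283,   |z_2| = 1.8283.
Moduli of all roots: 2.0000, 0.9116, 1.8283.
All moduli strictly greater than 1? No.
Verdict: Not stationary.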